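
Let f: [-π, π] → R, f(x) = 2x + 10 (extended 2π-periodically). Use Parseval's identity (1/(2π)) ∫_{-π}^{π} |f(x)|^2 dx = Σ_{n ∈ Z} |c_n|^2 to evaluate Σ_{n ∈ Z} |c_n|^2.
Σ |c_n|^2 = 4π^2/3 + 100

Expand and integrate term by term over [-π, π]:
  ∫ (2x)^2 dx = 4·(2π^3/3); ∫ 2·2·(10)·x dx = 0 (odd integrand); ∫ 10^2 dx = 100·2π.
So (1/(2π)) ∫_{-π}^{π} (2x + 10)^2 dx = 4π^2/3 + 100 = 4π^2/3 + 100.
Parseval ⇒ Σ |c_n|^2 = 4π^2/3 + 100.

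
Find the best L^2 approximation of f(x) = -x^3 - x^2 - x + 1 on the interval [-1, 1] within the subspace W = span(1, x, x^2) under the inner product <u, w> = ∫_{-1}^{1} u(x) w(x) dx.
g(x) = -x^2 - 8*x/5 + 1

The best approximation g ∈ W is the orthogonal projection of f onto W. Writing g = a_0 + a_1 x + a_2 x^2, the coefficients solve the normal equations G · a = b where
  G_{ij} = <φ_i, φ_j> and b_i = <f, φ_i>, with φ_0 = 1, φ_1 = x, φ_2 = x^2.
G =
  [2, 0, 2/3]
  [0, 2/3, 0]
  [2/3, 0, 2/5],
b = (4/3, -16/15, 4/15).
Solving gives a_0 = 1, a_1 = -8/5, a_2 = -1, so
  g(x) = -x^2 - 8*x/5 + 1.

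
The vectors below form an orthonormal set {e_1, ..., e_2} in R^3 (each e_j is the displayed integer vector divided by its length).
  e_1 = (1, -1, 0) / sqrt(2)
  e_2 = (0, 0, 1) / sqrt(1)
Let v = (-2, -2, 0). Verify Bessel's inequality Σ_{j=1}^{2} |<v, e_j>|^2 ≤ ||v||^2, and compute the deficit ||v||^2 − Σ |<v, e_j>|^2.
Σ |<v, e_j>|^2 = 0; ||v||^2 = 8; deficit = 8

Write each e_j = u_j / sqrt(<u_j, u_j>) where u_j is the displayed integer vector. Then <v, e_j> = <v, u_j> / sqrt(<u_j, u_j>), so |<v, e_j>|^2 = <v, u_j>^2 / <u_j, u_j>.
Coefficients: <v, e_1> = 0/sqrt(2), <v, e_2> = 0/sqrt(1).
Square and sum: Σ |<v, e_j>|^2 = 0.
Compute ||v||^2 = v·v = 8.
Deficit = 8 − 0 = 8 ≥ 0, confirming Bessel's inequality. (The deficit equals ||v − Σ <v,e_j> e_j||^2, the squared distance from v to span{e_j}.)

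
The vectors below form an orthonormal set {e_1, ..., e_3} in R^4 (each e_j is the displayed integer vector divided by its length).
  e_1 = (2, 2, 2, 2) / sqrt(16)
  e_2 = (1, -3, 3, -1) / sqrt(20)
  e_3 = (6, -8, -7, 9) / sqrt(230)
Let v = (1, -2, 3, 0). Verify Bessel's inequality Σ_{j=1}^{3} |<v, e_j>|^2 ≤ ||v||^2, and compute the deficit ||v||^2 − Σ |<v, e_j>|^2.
Σ |<v, e_j>|^2 = 635/46; ||v||^2 = 14; deficit = 9/46

Write each e_j = u_j / sqrt(<u_j, u_j>) where u_j is the displayed integer vector. Then <v, e_j> = <v, u_j> / sqrt(<u_j, u_j>), so |<v, e_j>|^2 = <v, u_j>^2 / <u_j, u_j>.
Coefficients: <v, e_1> = 4/sqrt(16), <v, e_2> = 16/sqrt(20), <v, e_3> = 1/sqrt(230).
Square and sum: Σ |<v, e_j>|^2 = 635/46.
Compute ||v||^2 = v·v = 14.
Deficit = 14 − 635/46 = 9/46 ≥ 0, confirming Bessel's inequality. (The deficit equals ||v − Σ <v,e_j> e_j||^2, the squared distance from v to span{e_j}.)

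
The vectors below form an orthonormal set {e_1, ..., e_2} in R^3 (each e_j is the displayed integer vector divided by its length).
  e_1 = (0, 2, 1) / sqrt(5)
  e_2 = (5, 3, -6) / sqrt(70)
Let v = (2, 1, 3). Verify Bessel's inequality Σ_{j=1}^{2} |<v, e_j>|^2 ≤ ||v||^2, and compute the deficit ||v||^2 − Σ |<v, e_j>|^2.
Σ |<v, e_j>|^2 = 75/14; ||v||^2 = 14; deficit = 121/14

Write each e_j = u_j / sqrt(<u_j, u_j>) where u_j is the displayed integer vector. Then <v, e_j> = <v, u_j> / sqrt(<u_j, u_j>), so |<v, e_j>|^2 = <v, u_j>^2 / <u_j, u_j>.
Coefficients: <v, e_1> = 5/sqrt(5), <v, e_2> = -5/sqrt(70).
Square and sum: Σ |<v, e_j>|^2 = 75/14.
Compute ||v||^2 = v·v = 14.
Deficit = 14 − 75/14 = 121/14 ≥ 0, confirming Bessel's inequality. (The deficit equals ||v − Σ <v,e_j> e_j||^2, the squared distance from v to span{e_j}.)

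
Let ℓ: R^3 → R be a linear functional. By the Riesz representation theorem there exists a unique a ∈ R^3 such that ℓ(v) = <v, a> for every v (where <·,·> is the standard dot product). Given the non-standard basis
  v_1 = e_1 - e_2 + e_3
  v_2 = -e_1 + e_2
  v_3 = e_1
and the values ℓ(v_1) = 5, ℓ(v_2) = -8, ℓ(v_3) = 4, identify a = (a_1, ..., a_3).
a = (4, -4, -3)

Write a = (a_1, ..., a_3) in the standard basis. For each basis vector v_i, ℓ(v_i) = <v_i, a> is a linear equation in the a_j's. Collect the n equations into a matrix system V a = ℓ, where row i of V is v_i (expressed in the standard basis). Since V is invertible (lower-triangular with 1s on the diagonal, up to permutation), solve by back-substitution:
  V =
[[1, -1, 1],
 [-1, 1, 0],
 [1, 0, 0]]
  V a = (5, -8, 4)
Solving gives a = (4, -4, -3).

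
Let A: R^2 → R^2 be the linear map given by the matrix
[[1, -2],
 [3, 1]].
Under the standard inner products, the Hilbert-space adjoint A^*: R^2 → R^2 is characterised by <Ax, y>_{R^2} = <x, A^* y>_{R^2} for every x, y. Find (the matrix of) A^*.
A^* = A^T =
[[1, 3],
 [-2, 1]]

For real matrices with standard dot products, the defining identity <Ax, y> = <x, A^* y> gives (Ax)^T y = x^T (A^*) y, i.e. x^T A^T y = x^T (A^*) y. Since this holds for all x, y, we must have A^* = A^T. Therefore
A^* =
[[1, 3],
 [-2, 1]].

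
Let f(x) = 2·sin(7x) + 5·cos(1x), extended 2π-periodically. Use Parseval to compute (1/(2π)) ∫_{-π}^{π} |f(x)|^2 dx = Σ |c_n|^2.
Σ |c_n|^2 = 29/2

Expand |f|^2 and use orthogonality of {sin(nx), cos(mx)} on [-π, π]:
  ∫_{-π}^{π} sin(nx)^2 dx = π, ∫ cos(mx)^2 dx = π, and cross terms integrate to 0.
So ∫_{-π}^{π} f(x)^2 dx = 2^2 · π + 5^2 · π = (4 + 25)π.
Divide by 2π: (4 + 25)/2 = 29/2.
By Parseval, this equals Σ |c_n|^2.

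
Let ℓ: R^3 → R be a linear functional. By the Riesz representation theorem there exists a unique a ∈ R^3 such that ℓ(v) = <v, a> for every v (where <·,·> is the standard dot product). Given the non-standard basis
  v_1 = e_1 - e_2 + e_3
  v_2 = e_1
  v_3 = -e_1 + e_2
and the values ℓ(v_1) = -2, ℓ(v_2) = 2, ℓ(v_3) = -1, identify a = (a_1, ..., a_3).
a = (2, 1, -3)

Write a = (a_1, ..., a_3) in the standard basis. For each basis vector v_i, ℓ(v_i) = <v_i, a> is a linear equation in the a_j's. Collect the n equations into a matrix system V a = ℓ, where row i of V is v_i (expressed in the standard basis). Since V is invertible (lower-triangular with 1s on the diagonal, up to permutation), solve by back-substitution:
  V =
[[1, -1, 1],
 [1, 0, 0],
 [-1, 1, 0]]
  V a = (-2, 2, -1)
Solving gives a = (2, 1, -3).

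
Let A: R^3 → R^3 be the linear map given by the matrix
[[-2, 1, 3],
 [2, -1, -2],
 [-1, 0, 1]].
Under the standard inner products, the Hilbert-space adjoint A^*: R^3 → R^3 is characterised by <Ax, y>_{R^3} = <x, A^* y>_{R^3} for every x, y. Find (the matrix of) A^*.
A^* = A^T =
[[-2, 2, -1],
 [1, -1, 0],
 [3, -2, 1]]

For real matrices with standard dot products, the defining identity <Ax, y> = <x, A^* y> gives (Ax)^T y = x^T (A^*) y, i.e. x^T A^T y = x^T (A^*) y. Since this holds for all x, y, we must have A^* = A^T. Therefore
A^* =
[[-2, 2, -1],
 [1, -1, 0],
 [3, -2, 1]].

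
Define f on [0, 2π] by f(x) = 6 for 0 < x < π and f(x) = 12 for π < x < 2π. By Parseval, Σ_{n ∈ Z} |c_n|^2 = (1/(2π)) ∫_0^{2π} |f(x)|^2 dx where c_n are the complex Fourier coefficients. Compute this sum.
Σ |c_n|^2 = 90

Parseval equates the L^2 energy of f (normalised by 1/(2π)) with the ℓ^2 sum of its Fourier coefficients: (1/(2π)) ∫_0^{2π} |f|^2 = Σ |c_n|^2.
Compute the left side: (1/(2π)) [∫_0^π 6^2 dx + ∫_π^{2π} 12^2 dx] = (1/(2π)) · (36π + 144π) = (36 + 144)/2 = 90.
So Σ_{n ∈ Z} |c_n|^2 = 90.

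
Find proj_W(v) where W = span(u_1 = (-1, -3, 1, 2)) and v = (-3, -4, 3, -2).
proj_W(v) = (-14/15, -14/5, 14/15, 28/15)

Set up U = [u_1 | ... | u_1] ∈ R^(4×1). The projector onto W = col(U) is P = U (U^T U)^(-1) U^T.
Compute U^T U =
  [15],
and U^T v = (14).
Solve U^T U · c = U^T v for the coefficients: c = (14/15). The projection is proj_W(v) = U c.
Check: (v - proj_W(v)) · u_1 = 0  (should be 0).
Result: proj_W(v) = (-14/15, -14/5, 14/15, 28/15).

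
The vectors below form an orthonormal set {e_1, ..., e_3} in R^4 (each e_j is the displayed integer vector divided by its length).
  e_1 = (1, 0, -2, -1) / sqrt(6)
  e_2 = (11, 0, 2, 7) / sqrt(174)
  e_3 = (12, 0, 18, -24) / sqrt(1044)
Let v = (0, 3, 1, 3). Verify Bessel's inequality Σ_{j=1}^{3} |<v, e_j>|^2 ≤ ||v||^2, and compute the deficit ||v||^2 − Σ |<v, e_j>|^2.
Σ |<v, e_j>|^2 = 10; ||v||^2 = 19; deficit = 9

Write each e_j = u_j / sqrt(<u_j, u_j>) where u_j is the displayed integer vector. Then <v, e_j> = <v, u_j> / sqrt(<u_j, u_j>), so |<v, e_j>|^2 = <v, u_j>^2 / <u_j, u_j>.
Coefficients: <v, e_1> = -5/sqrt(6), <v, e_2> = 23/sqrt(174), <v, e_3> = -54/sqrt(1044).
Square and sum: Σ |<v, e_j>|^2 = 10.
Compute ||v||^2 = v·v = 19.
Deficit = 19 − 10 = 9 ≥ 0, confirming Bessel's inequality. (The deficit equals ||v − Σ <v,e_j> e_j||^2, the squared distance from v to span{e_j}.)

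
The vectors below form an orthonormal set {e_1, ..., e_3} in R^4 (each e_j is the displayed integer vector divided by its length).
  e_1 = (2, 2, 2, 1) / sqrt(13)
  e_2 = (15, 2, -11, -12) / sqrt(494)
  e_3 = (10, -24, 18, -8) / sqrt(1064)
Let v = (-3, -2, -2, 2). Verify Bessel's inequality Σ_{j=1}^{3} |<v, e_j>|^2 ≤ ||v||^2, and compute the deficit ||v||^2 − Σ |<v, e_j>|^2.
Σ |<v, e_j>|^2 = 122/7; ||v||^2 = 21; deficit = 25/7

Write each e_j = u_j / sqrt(<u_j, u_j>) where u_j is the displayed integer vector. Then <v, e_j> = <v, u_j> / sqrt(<u_j, u_j>), so |<v, e_j>|^2 = <v, u_j>^2 / <u_j, u_j>.
Coefficients: <v, e_1> = -12/sqrt(13), <v, e_2> = -51/sqrt(494), <v, e_3> = -34/sqrt(1064).
Square and sum: Σ |<v, e_j>|^2 = 122/7.
Compute ||v||^2 = v·v = 21.
Deficit = 21 − 122/7 = 25/7 ≥ 0, confirming Bessel's inequality. (The deficit equals ||v − Σ <v,e_j> e_j||^2, the squared distance from v to span{e_j}.)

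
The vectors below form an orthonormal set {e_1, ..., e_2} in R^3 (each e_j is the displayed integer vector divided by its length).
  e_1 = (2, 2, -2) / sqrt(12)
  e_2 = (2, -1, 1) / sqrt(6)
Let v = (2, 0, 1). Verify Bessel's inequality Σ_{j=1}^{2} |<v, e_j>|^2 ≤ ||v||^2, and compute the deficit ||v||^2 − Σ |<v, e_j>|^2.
Σ |<v, e_j>|^2 = 9/2; ||v||^2 = 5; deficit = 1/2

Write each e_j = u_j / sqrt(<u_j, u_j>) where u_j is the displayed integer vector. Then <v, e_j> = <v, u_j> / sqrt(<u_j, u_j>), so |<v, e_j>|^2 = <v, u_j>^2 / <u_j, u_j>.
Coefficients: <v, e_1> = 2/sqrt(12), <v, e_2> = 5/sqrt(6).
Square and sum: Σ |<v, e_j>|^2 = 9/2.
Compute ||v||^2 = v·v = 5.
Deficit = 5 − 9/2 = 1/2 ≥ 0, confirming Bessel's inequality. (The deficit equals ||v − Σ <v,e_j> e_j||^2, the squared distance from v to span{e_j}.)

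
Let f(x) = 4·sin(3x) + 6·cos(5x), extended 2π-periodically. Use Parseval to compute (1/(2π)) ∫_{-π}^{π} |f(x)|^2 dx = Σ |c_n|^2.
Σ |c_n|^2 = 26

Expand |f|^2 and use orthogonality of {sin(nx), cos(mx)} on [-π, π]:
  ∫_{-π}^{π} sin(nx)^2 dx = π, ∫ cos(mx)^2 dx = π, and cross terms integrate to 0.
So ∫_{-π}^{π} f(x)^2 dx = 4^2 · π + 6^2 · π = (16 + 36)π.
Divide by 2π: (16 + 36)/2 = 26.
By Parseval, this equals Σ |c_n|^2.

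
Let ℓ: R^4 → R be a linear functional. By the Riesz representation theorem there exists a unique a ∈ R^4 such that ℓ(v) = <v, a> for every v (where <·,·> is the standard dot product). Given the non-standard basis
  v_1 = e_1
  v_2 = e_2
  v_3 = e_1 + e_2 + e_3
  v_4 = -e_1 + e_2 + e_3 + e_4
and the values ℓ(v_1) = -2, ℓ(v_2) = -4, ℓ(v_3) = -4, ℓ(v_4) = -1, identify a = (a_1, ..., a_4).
a = (-2, -4, 2, -1)

Write a = (a_1, ..., a_4) in the standard basis. For each basis vector v_i, ℓ(v_i) = <v_i, a> is a linear equation in the a_j's. Collect the n equations into a matrix system V a = ℓ, where row i of V is v_i (expressed in the standard basis). Since V is invertible (lower-triangular with 1s on the diagonal, up to permutation), solve by back-substitution:
  V =
[[1, 0, 0, 0],
 [0, 1, 0, 0],
 [1, 1, 1, 0],
 [-1, 1, 1, 1]]
  V a = (-2, -4, -4, -1)
Solving gives a = (-2, -4, 2, -1).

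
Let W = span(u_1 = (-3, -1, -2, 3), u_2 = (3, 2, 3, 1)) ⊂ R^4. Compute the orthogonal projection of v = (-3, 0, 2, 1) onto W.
proj_W(v) = (-30/37, -8/111, -38/111, 178/111)

Set up U = [u_1 | ... | u_2] ∈ R^(4×2). The projector onto W = col(U) is P = U (U^T U)^(-1) U^T.
Compute U^T U =
  [23, -14]
  [-14, 23],
and U^T v = (8, -2).
Solve U^T U · c = U^T v for the coefficients: c = (52/111, 22/111). The projection is proj_W(v) = U c.
Check: (v - proj_W(v)) · u_1 = 0  (should be 0).
Check: (v - proj_W(v)) · u_2 = 0  (should be 0).
Result: proj_W(v) = (-30/37, -8/111, -38/111, 178/111).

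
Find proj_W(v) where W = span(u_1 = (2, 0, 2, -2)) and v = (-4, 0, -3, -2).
proj_W(v) = (-5/3, 0, -5/3, 5/3)

Set up U = [u_1 | ... | u_1] ∈ R^(4×1). The projector onto W = col(U) is P = U (U^T U)^(-1) U^T.
Compute U^T U =
  [12],
and U^T v = (-10).
Solve U^T U · c = U^T v for the coefficients: c = (-5/6). The projection is proj_W(v) = U c.
Check: (v - proj_W(v)) · u_1 = 0  (should be 0).
Result: proj_W(v) = (-5/3, 0, -5/3, 5/3).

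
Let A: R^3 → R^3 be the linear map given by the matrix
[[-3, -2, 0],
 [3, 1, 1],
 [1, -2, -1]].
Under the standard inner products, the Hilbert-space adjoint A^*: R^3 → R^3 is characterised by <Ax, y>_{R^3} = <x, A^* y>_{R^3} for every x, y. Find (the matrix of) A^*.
A^* = A^T =
[[-3, 3, 1],
 [-2, 1, -2],
 [0, 1, -1]]

For real matrices with standard dot products, the defining identity <Ax, y> = <x, A^* y> gives (Ax)^T y = x^T (A^*) y, i.e. x^T A^T y = x^T (A^*) y. Since this holds for all x, y, we must have A^* = A^T. Therefore
A^* =
[[-3, 3, 1],
 [-2, 1, -2],
 [0, 1, -1]].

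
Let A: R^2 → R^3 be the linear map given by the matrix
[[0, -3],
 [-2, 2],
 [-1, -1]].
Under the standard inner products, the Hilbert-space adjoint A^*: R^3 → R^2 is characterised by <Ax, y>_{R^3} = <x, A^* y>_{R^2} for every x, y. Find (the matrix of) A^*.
A^* = A^T =
[[0, -2, -1],
 [-3, 2, -1]]

For real matrices with standard dot products, the defining identity <Ax, y> = <x, A^* y> gives (Ax)^T y = x^T (A^*) y, i.e. x^T A^T y = x^T (A^*) y. Since this holds for all x, y, we must have A^* = A^T. Therefore
A^* =
[[0, -2, -1],
 [-3, 2, -1]].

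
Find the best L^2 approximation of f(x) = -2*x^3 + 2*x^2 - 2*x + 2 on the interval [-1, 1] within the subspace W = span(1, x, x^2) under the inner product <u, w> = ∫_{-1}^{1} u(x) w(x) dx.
g(x) = 2*x^2 - 16*x/5 + 2

The best approximation g ∈ W is the orthogonal projection of f onto W. Writing g = a_0 + a_1 x + a_2 x^2, the coefficients solve the normal equations G · a = b where
  G_{ij} = <φ_i, φ_j> and b_i = <f, φ_i>, with φ_0 = 1, φ_1 = x, φ_2 = x^2.
G =
  [2, 0, 2/3]
  [0, 2/3, 0]
  [2/3, 0, 2/5],
b = (16/3, -32/15, 32/15).
Solving gives a_0 = 2, a_1 = -16/5, a_2 = 2, so
  g(x) = 2*x^2 - 16*x/5 + 2.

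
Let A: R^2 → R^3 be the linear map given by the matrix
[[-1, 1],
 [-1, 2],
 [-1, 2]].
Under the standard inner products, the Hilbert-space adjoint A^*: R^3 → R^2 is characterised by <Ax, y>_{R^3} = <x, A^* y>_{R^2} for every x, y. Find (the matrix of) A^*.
A^* = A^T =
[[-1, -1, -1],
 [1, 2, 2]]

For real matrices with standard dot products, the defining identity <Ax, y> = <x, A^* y> gives (Ax)^T y = x^T (A^*) y, i.e. x^T A^T y = x^T (A^*) y. Since this holds for all x, y, we must have A^* = A^T. Therefore
A^* =
[[-1, -1, -1],
 [1, 2, 2]].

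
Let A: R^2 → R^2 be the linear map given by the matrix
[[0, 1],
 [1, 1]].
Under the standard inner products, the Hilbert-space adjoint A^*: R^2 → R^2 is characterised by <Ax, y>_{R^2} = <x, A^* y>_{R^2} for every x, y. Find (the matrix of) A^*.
A^* = A^T =
[[0, 1],
 [1, 1]]

For real matrices with standard dot products, the defining identity <Ax, y> = <x, A^* y> gives (Ax)^T y = x^T (A^*) y, i.e. x^T A^T y = x^T (A^*) y. Since this holds for all x, y, we must have A^* = A^T. Therefore
A^* =
[[0, 1],
 [1, 1]].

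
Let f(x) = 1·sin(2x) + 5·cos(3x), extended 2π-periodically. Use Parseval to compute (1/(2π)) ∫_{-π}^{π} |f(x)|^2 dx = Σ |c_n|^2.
Σ |c_n|^2 = 13

Expand |f|^2 and use orthogonality of {sin(nx), cos(mx)} on [-π, π]:
  ∫_{-π}^{π} sin(nx)^2 dx = π, ∫ cos(mx)^2 dx = π, and cross terms integrate to 0.
So ∫_{-π}^{π} f(x)^2 dx = 1^2 · π + 5^2 · π = (1 + 25)π.
Divide by 2π: (1 + 25)/2 = 13.
By Parseval, this equals Σ |c_n|^2.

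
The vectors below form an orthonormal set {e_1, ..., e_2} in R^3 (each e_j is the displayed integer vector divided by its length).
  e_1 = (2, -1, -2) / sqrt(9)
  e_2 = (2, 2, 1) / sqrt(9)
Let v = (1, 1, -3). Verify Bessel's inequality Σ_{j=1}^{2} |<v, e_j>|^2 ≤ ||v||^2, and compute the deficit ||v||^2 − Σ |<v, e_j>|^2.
Σ |<v, e_j>|^2 = 50/9; ||v||^2 = 11; deficit = 49/9

Write each e_j = u_j / sqrt(<u_j, u_j>) where u_j is the displayed integer vector. Then <v, e_j> = <v, u_j> / sqrt(<u_j, u_j>), so |<v, e_j>|^2 = <v, u_j>^2 / <u_j, u_j>.
Coefficients: <v, e_1> = 7/sqrt(9), <v, e_2> = 1/sqrt(9).
Square and sum: Σ |<v, e_j>|^2 = 50/9.
Compute ||v||^2 = v·v = 11.
Deficit = 11 − 50/9 = 49/9 ≥ 0, confirming Bessel's inequality. (The deficit equals ||v − Σ <v,e_j> e_j||^2, the squared distance from v to span{e_j}.)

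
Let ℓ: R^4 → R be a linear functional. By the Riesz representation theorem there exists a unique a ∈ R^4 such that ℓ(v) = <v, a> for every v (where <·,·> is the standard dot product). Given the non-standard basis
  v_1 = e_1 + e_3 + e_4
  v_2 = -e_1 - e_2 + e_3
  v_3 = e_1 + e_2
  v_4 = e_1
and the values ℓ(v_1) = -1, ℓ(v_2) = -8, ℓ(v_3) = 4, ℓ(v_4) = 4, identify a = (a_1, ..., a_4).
a = (4, 0, -4, -1)

Write a = (a_1, ..., a_4) in the standard basis. For each basis vector v_i, ℓ(v_i) = <v_i, a> is a linear equation in the a_j's. Collect the n equations into a matrix system V a = ℓ, where row i of V is v_i (expressed in the standard basis). Since V is invertible (lower-triangular with 1s on the diagonal, up to permutation), solve by back-substitution:
  V =
[[1, 0, 1, 1],
 [-1, -1, 1, 0],
 [1, 1, 0, 0],
 [1, 0, 0, 0]]
  V a = (-1, -8, 4, 4)
Solving gives a = (4, 0, -4, -1).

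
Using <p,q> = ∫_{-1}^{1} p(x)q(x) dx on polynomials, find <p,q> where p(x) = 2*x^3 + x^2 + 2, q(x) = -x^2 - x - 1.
<p,q> = -36/5

Expand the product: p(x)·q(x) = -2*x^5 - 3*x^4 - 3*x^3 - 3*x^2 - 2*x - 2.
∫_{-1}^{1} of each monomial x^k gives [2/(k+1) if k even, 0 if k odd]. Integrating term-by-term (or equivalently evaluating the antiderivative F(x) = -x^6/3 - 3*x^5/5 - 3*x^4/4 - x^3 - x^2 - 2*x at the endpoints):
  F(1) − F(−1) = -341/60 − (91/60) = -36/5.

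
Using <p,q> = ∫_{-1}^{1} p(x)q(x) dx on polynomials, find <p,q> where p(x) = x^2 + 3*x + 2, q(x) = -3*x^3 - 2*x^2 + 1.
<p,q> = -12/5

Expand the product: p(x)·q(x) = -3*x^5 - 11*x^4 - 12*x^3 - 3*x^2 + 3*x + 2.
∫_{-1}^{1} of each monomial x^k gives [2/(k+1) if k even, 0 if k odd]. Integrating term-by-term (or equivalently evaluating the antiderivative F(x) = -x^6/2 - 11*x^5/5 - 3*x^4 - x^3 + 3*x^2/2 + 2*x at the endpoints):
  F(1) − F(−1) = -16/5 − (-4/5) = -12/5.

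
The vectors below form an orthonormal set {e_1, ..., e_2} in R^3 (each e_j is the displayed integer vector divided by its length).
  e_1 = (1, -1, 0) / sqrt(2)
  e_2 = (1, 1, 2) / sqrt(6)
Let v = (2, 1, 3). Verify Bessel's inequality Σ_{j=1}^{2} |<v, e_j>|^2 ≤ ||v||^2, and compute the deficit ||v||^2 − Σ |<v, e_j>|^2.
Σ |<v, e_j>|^2 = 14; ||v||^2 = 14; deficit = 0

Write each e_j = u_j / sqrt(<u_j, u_j>) where u_j is the displayed integer vector. Then <v, e_j> = <v, u_j> / sqrt(<u_j, u_j>), so |<v, e_j>|^2 = <v, u_j>^2 / <u_j, u_j>.
Coefficients: <v, e_1> = 1/sqrt(2), <v, e_2> = 9/sqrt(6).
Square and sum: Σ |<v, e_j>|^2 = 14.
Compute ||v||^2 = v·v = 14.
Deficit = 14 − 14 = 0 ≥ 0, confirming Bessel's inequality. (The deficit equals ||v − Σ <v,e_j> e_j||^2, the squared distance from v to span{e_j}.)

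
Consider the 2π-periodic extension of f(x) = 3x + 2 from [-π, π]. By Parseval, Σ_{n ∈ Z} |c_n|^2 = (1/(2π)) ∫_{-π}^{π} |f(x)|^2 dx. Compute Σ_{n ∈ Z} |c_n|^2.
Σ |c_n|^2 = 3π^2 + 4

Expand and integrate term by term over [-π, π]:
  ∫ (3x)^2 dx = 9·(2π^3/3); ∫ 2·3·(2)·x dx = 0 (odd integrand); ∫ 2^2 dx = 4·2π.
So (1/(2π)) ∫_{-π}^{π} (3x + 2)^2 dx = 9π^2/3 + 4 = 3π^2 + 4.
Parseval ⇒ Σ |c_n|^2 = 3π^2 + 4.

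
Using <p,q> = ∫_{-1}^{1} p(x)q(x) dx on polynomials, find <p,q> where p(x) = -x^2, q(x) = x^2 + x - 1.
<p,q> = 4/15

Expand the product: p(x)·q(x) = -x^4 - x^3 + x^2.
∫_{-1}^{1} of each monomial x^k gives [2/(k+1) if k even, 0 if k odd]. Integrating term-by-term (or equivalently evaluating the antiderivative F(x) = -x^5/5 - x^4/4 + x^3/3 at the endpoints):
  F(1) − F(−1) = -7/60 − (-23/60) = 4/15.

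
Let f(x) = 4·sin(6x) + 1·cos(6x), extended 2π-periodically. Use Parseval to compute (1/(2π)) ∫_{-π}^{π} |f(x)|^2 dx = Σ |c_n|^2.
Σ |c_n|^2 = 17/2

Expand |f|^2 and use orthogonality of {sin(nx), cos(mx)} on [-π, π]:
  ∫_{-π}^{π} sin(nx)^2 dx = π, ∫ cos(mx)^2 dx = π, and cross terms integrate to 0.
So ∫_{-π}^{π} f(x)^2 dx = 4^2 · π + 1^2 · π = (16 + 1)π.
Divide by 2π: (16 + 1)/2 = 17/2.
By Parseval, this equals Σ |c_n|^2.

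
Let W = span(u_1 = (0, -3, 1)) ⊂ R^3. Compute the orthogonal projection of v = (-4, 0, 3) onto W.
proj_W(v) = (0, -9/10, 3/10)

Set up U = [u_1 | ... | u_1] ∈ R^(3×1). The projector onto W = col(U) is P = U (U^T U)^(-1) U^T.
Compute U^T U =
  [10],
and U^T v = (3).
Solve U^T U · c = U^T v for the coefficients: c = (3/10). The projection is proj_W(v) = U c.
Check: (v - proj_W(v)) · u_1 = 0  (should be 0).
Result: proj_W(v) = (0, -9/10, 3/10).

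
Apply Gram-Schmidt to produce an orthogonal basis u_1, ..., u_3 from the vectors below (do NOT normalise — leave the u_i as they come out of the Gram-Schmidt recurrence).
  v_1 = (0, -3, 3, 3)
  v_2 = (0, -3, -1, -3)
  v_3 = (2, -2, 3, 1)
Orthogonal basis:
  u_1 = (0, -3, 3, 3)
  u_2 = (0, -10/3, -2/3, -8/3)
  u_3 = (2, 5/14, 15/14, -5/7)

Apply the Gram-Schmidt recurrence
  u_1 = v_1
  u_i = v_i − Σ_{j<i} ((v_i · u_j) / (u_j · u_j)) · u_j.

Step by step this gives:
  u_1 = (0, -3, 3, 3)
  u_2 = (0, -10/3, -2/3, -8/3)
  u_3 = (2, 5/14, 15/14, -5/7)

Orthogonality check:
  u_2 · u_1 = 0 (should be 0)
  u_3 · u_1 = 0 (should be 0)
  u_3 · u_2 = 0 (should be 0)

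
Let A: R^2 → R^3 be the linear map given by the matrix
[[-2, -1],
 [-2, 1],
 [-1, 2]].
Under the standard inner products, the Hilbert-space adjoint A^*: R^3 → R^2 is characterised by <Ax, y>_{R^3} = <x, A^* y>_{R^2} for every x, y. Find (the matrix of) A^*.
A^* = A^T =
[[-2, -2, -1],
 [-1, 1, 2]]

For real matrices with standard dot products, the defining identity <Ax, y> = <x, A^* y> gives (Ax)^T y = x^T (A^*) y, i.e. x^T A^T y = x^T (A^*) y. Since this holds for all x, y, we must have A^* = A^T. Therefore
A^* =
[[-2, -2, -1],
 [-1, 1, 2]].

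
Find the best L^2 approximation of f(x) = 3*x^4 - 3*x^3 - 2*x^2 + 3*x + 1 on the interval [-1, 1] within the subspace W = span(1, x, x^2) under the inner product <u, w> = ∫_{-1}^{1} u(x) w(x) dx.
g(x) = 4*x^2/7 + 6*x/5 + 26/35

The best approximation g ∈ W is the orthogonal projection of f onto W. Writing g = a_0 + a_1 x + a_2 x^2, the coefficients solve the normal equations G · a = b where
  G_{ij} = <φ_i, φ_j> and b_i = <f, φ_i>, with φ_0 = 1, φ_1 = x, φ_2 = x^2.
G =
  [2, 0, 2/3]
  [0, 2/3, 0]
  [2/3, 0, 2/5],
b = (28/15, 4/5, 76/105).
Solving gives a_0 = 26/35, a_1 = 6/5, a_2 = 4/7, so
  g(x) = 4*x^2/7 + 6*x/5 + 26/35.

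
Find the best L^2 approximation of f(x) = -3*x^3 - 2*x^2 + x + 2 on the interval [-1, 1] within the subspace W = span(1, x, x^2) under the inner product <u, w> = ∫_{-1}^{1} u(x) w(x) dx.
g(x) = -2*x^2 - 4*x/5 + 2

The best approximation g ∈ W is the orthogonal projection of f onto W. Writing g = a_0 + a_1 x + a_2 x^2, the coefficients solve the normal equations G · a = b where
  G_{ij} = <φ_i, φ_j> and b_i = <f, φ_i>, with φ_0 = 1, φ_1 = x, φ_2 = x^2.
G =
  [2, 0, 2/3]
  [0, 2/3, 0]
  [2/3, 0, 2/5],
b = (8/3, -8/15, 8/15).
Solving gives a_0 = 2, a_1 = -4/5, a_2 = -2, so
  g(x) = -2*x^2 - 4*x/5 + 2.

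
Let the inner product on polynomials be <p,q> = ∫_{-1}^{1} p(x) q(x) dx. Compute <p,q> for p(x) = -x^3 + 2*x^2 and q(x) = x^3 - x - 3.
<p,q> = -136/35

Expand the product: p(x)·q(x) = -x^6 + 2*x^5 + x^4 + x^3 - 6*x^2.
∫_{-1}^{1} of each monomial x^k gives [2/(k+1) if k even, 0 if k odd]. Integrating term-by-term (or equivalently evaluating the antiderivative F(x) = -x^7/7 + x^6/3 + x^5/5 + x^4/4 - 2*x^3 at the endpoints):
  F(1) − F(−1) = -571/420 − (1061/420) = -136/35.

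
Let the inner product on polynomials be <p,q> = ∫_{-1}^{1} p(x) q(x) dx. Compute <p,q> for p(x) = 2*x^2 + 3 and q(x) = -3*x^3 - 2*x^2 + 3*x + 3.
<p,q> = 82/5

Expand the product: p(x)·q(x) = -6*x^5 - 4*x^4 - 3*x^3 + 9*x + 9.
∫_{-1}^{1} of each monomial x^k gives [2/(k+1) if k even, 0 if k odd]. Integrating term-by-term (or equivalently evaluating the antiderivative F(x) = -x^6 - 4*x^5/5 - 3*x^4/4 + 9*x^2/2 + 9*x at the endpoints):
  F(1) − F(−1) = 219/20 − (-109/20) = 82/5.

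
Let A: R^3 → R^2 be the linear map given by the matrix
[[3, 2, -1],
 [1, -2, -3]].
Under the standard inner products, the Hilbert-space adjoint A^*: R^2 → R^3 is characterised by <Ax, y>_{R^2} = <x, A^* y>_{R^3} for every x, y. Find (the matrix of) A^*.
A^* = A^T =
[[3, 1],
 [2, -2],
 [-1, -3]]

For real matrices with standard dot products, the defining identity <Ax, y> = <x, A^* y> gives (Ax)^T y = x^T (A^*) y, i.e. x^T A^T y = x^T (A^*) y. Since this holds for all x, y, we must have A^* = A^T. Therefore
A^* =
[[3, 1],
 [2, -2],
 [-1, -3]].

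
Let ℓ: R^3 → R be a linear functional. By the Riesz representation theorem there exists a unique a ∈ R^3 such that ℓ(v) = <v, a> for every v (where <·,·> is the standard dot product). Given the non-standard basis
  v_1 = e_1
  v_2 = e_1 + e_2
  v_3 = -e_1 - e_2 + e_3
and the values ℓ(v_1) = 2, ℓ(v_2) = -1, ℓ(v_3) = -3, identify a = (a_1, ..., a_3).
a = (2, -3, -4)

Write a = (a_1, ..., a_3) in the standard basis. For each basis vector v_i, ℓ(v_i) = <v_i, a> is a linear equation in the a_j's. Collect the n equations into a matrix system V a = ℓ, where row i of V is v_i (expressed in the standard basis). Since V is invertible (lower-triangular with 1s on the diagonal, up to permutation), solve by back-substitution:
  V =
[[1, 0, 0],
 [1, 1, 0],
 [-1, -1, 1]]
  V a = (2, -1, -3)
Solving gives a = (2, -3, -4).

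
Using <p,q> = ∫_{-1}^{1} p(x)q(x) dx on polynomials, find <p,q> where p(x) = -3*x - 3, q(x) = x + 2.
<p,q> = -14

Expand the product: p(x)·q(x) = -3*x^2 - 9*x - 6.
∫_{-1}^{1} of each monomial x^k gives [2/(k+1) if k even, 0 if k odd]. Integrating term-by-term (or equivalently evaluating the antiderivative F(x) = -x^3 - 9*x^2/2 - 6*x at the endpoints):
  F(1) − F(−1) = -23/2 − (5/2) = -14.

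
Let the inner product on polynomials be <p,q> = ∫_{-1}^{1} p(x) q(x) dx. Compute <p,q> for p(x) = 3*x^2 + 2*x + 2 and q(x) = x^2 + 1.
<p,q> = 128/15

Expand the product: p(x)·q(x) = 3*x^4 + 2*x^3 + 5*x^2 + 2*x + 2.
∫_{-1}^{1} of each monomial x^k gives [2/(k+1) if k even, 0 if k odd]. Integrating term-by-term (or equivalently evaluating the antiderivative F(x) = 3*x^5/5 + x^4/2 + 5*x^3/3 + x^2 + 2*x at the endpoints):
  F(1) − F(−1) = 173/30 − (-83/30) = 128/15.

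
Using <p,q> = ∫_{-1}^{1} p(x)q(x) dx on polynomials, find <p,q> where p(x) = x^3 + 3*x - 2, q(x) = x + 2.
<p,q> = -28/5

Expand the product: p(x)·q(x) = x^4 + 2*x^3 + 3*x^2 + 4*x - 4.
∫_{-1}^{1} of each monomial x^k gives [2/(k+1) if k even, 0 if k odd]. Integrating term-by-term (or equivalently evaluating the antiderivative F(x) = x^5/5 + x^4/2 + x^3 + 2*x^2 - 4*x at the endpoints):
  F(1) − F(−1) = -3/10 − (53/10) = -28/5.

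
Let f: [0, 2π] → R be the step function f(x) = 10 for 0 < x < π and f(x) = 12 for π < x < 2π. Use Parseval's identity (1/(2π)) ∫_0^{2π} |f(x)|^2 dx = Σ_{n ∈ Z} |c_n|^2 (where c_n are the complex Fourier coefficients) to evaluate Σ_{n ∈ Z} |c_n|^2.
Σ |c_n|^2 = 122

Parseval equates the L^2 energy of f (normalised by 1/(2π)) with the ℓ^2 sum of its Fourier coefficients: (1/(2π)) ∫_0^{2π} |f|^2 = Σ |c_n|^2.
Compute the left side: (1/(2π)) [∫_0^π 10^2 dx + ∫_π^{2π} 12^2 dx] = (1/(2π)) · (100π + 144π) = (100 + 144)/2 = 122.
So Σ_{n ∈ Z} |c_n|^2 = 122.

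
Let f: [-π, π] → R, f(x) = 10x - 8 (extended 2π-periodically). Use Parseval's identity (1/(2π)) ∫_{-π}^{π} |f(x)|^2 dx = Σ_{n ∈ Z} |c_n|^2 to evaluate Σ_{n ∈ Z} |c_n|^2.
Σ |c_n|^2 = 100π^2/3 + 64

Expand and integrate term by term over [-π, π]:
  ∫ (10x)^2 dx = 100·(2π^3/3); ∫ 2·10·(-8)·x dx = 0 (odd integrand); ∫ (-8)^2 dx = 64·2π.
So (1/(2π)) ∫_{-π}^{π} (10x - 8)^2 dx = 100π^2/3 + 64 = 100π^2/3 + 64.
Parseval ⇒ Σ |c_n|^2 = 100π^2/3 + 64.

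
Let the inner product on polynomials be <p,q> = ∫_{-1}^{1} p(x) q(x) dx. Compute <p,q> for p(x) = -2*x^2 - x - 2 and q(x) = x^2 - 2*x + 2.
<p,q> = -172/15

Expand the product: p(x)·q(x) = -2*x^4 + 3*x^3 - 4*x^2 + 2*x - 4.
∫_{-1}^{1} of each monomial x^k gives [2/(k+1) if k even, 0 if k odd]. Integrating term-by-term (or equivalently evaluating the antiderivative F(x) = -2*x^5/5 + 3*x^4/4 - 4*x^3/3 + x^2 - 4*x at the endpoints):
  F(1) − F(−1) = -239/60 − (449/60) = -172/15.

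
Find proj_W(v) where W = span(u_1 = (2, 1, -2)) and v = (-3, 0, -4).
proj_W(v) = (4/9, 2/9, -4/9)

Set up U = [u_1 | ... | u_1] ∈ R^(3×1). The projector onto W = col(U) is P = U (U^T U)^(-1) U^T.
Compute U^T U =
  [9],
and U^T v = (2).
Solve U^T U · c = U^T v for the coefficients: c = (2/9). The projection is proj_W(v) = U c.
Check: (v - proj_W(v)) · u_1 = 0  (should be 0).
Result: proj_W(v) = (4/9, 2/9, -4/9).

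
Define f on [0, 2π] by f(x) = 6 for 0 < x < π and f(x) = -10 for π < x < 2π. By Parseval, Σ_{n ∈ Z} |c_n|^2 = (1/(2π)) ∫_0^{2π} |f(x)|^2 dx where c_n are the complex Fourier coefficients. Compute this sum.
Σ |c_n|^2 = 68

Parseval equates the L^2 energy of f (normalised by 1/(2π)) with the ℓ^2 sum of its Fourier coefficients: (1/(2π)) ∫_0^{2π} |f|^2 = Σ |c_n|^2.
Compute the left side: (1/(2π)) [∫_0^π 6^2 dx + ∫_π^{2π} (-10)^2 dx] = (1/(2π)) · (36π + 100π) = (36 + 100)/2 = 68.
So Σ_{n ∈ Z} |c_n|^2 = 68.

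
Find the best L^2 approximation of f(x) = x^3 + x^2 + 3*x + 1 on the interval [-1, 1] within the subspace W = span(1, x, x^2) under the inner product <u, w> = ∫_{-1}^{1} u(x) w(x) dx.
g(x) = x^2 + 18*x/5 + 1

The best approximation g ∈ W is the orthogonal projection of f onto W. Writing g = a_0 + a_1 x + a_2 x^2, the coefficients solve the normal equations G · a = b where
  G_{ij} = <φ_i, φ_j> and b_i = <f, φ_i>, with φ_0 = 1, φ_1 = x, φ_2 = x^2.
G =
  [2, 0, 2/3]
  [0, 2/3, 0]
  [2/3, 0, 2/5],
b = (8/3, 12/5, 16/15).
Solving gives a_0 = 1, a_1 = 18/5, a_2 = 1, so
  g(x) = x^2 + 18*x/5 + 1.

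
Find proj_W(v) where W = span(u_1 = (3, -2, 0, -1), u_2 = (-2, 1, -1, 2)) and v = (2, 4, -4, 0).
proj_W(v) = (-3/10, -1/10, -9/10, 13/10)

Set up U = [u_1 | ... | u_2] ∈ R^(4×2). The projector onto W = col(U) is P = U (U^T U)^(-1) U^T.
Compute U^T U =
  [14, -10]
  [-10, 10],
and U^T v = (-2, 4).
Solve U^T U · c = U^T v for the coefficients: c = (1/2, 9/10). The projection is proj_W(v) = U c.
Check: (v - proj_W(v)) · u_1 = 0  (should be 0).
Check: (v - proj_W(v)) · u_2 = 0  (should be 0).
Result: proj_W(v) = (-3/10, -1/10, -9/10, 13/10).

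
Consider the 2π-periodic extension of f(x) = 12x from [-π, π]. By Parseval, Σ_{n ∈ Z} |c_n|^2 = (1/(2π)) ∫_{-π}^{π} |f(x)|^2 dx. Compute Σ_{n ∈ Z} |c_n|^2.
Σ |c_n|^2 = 48π^2

Expand and integrate term by term over [-π, π]:
  ∫ (12x)^2 dx = 144·(2π^3/3); ∫ 2·12·(0)·x dx = 0 (odd integrand); ∫ 0^2 dx = 0·2π.
So (1/(2π)) ∫_{-π}^{π} (12x)^2 dx = 144π^2/3 + 0 = 48π^2.
Parseval ⇒ Σ |c_n|^2 = 48π^2.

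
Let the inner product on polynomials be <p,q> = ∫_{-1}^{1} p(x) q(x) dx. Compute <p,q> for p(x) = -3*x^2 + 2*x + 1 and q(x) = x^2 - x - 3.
<p,q> = -28/15

Expand the product: p(x)·q(x) = -3*x^4 + 5*x^3 + 8*x^2 - 7*x - 3.
∫_{-1}^{1} of each monomial x^k gives [2/(k+1) if k even, 0 if k odd]. Integrating term-by-term (or equivalently evaluating the antiderivative F(x) = -3*x^5/5 + 5*x^4/4 + 8*x^3/3 - 7*x^2/2 - 3*x at the endpoints):
  F(1) − F(−1) = -191/60 − (-79/60) = -28/15.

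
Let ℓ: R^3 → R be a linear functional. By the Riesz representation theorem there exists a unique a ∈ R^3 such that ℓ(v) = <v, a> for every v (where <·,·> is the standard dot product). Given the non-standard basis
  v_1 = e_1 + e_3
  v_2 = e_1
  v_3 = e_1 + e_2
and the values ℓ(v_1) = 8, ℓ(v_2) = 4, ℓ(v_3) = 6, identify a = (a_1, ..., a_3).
a = (4, 2, 4)

Write a = (a_1, ..., a_3) in the standard basis. For each basis vector v_i, ℓ(v_i) = <v_i, a> is a linear equation in the a_j's. Collect the n equations into a matrix system V a = ℓ, where row i of V is v_i (expressed in the standard basis). Since V is invertible (lower-triangular with 1s on the diagonal, up to permutation), solve by back-substitution:
  V =
[[1, 0, 1],
 [1, 0, 0],
 [1, 1, 0]]
  V a = (8, 4, 6)
Solving gives a = (4, 2, 4).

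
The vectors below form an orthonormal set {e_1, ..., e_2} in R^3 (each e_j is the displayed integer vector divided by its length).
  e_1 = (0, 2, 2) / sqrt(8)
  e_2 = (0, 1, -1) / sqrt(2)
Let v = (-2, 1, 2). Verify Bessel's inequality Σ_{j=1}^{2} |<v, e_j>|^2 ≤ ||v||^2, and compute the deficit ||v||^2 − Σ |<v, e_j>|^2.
Σ |<v, e_j>|^2 = 5; ||v||^2 = 9; deficit = 4

Write each e_j = u_j / sqrt(<u_j, u_j>) where u_j is the displayed integer vector. Then <v, e_j> = <v, u_j> / sqrt(<u_j, u_j>), so |<v, e_j>|^2 = <v, u_j>^2 / <u_j, u_j>.
Coefficients: <v, e_1> = 6/sqrt(8), <v, e_2> = -1/sqrt(2).
Square and sum: Σ |<v, e_j>|^2 = 5.
Compute ||v||^2 = v·v = 9.
Deficit = 9 − 5 = 4 ≥ 0, confirming Bessel's inequality. (The deficit equals ||v − Σ <v,e_j> e_j||^2, the squared distance from v to span{e_j}.)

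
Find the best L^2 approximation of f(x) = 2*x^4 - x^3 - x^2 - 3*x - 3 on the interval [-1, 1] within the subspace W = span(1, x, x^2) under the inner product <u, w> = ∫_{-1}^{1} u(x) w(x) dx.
g(x) = 5*x^2/7 - 18*x/5 - 111/35

The best approximation g ∈ W is the orthogonal projection of f onto W. Writing g = a_0 + a_1 x + a_2 x^2, the coefficients solve the normal equations G · a = b where
  G_{ij} = <φ_i, φ_j> and b_i = <f, φ_i>, with φ_0 = 1, φ_1 = x, φ_2 = x^2.
G =
  [2, 0, 2/3]
  [0, 2/3, 0]
  [2/3, 0, 2/5],
b = (-88/15, -12/5, -64/35).
Solving gives a_0 = -111/35, a_1 = -18/5, a_2 = 5/7, so
  g(x) = 5*x^2/7 - 18*x/5 - 111/35.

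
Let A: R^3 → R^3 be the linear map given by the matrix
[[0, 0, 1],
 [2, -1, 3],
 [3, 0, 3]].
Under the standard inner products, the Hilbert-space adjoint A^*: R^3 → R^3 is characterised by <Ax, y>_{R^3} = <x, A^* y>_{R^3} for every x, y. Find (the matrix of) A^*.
A^* = A^T =
[[0, 2, 3],
 [0, -1, 0],
 [1, 3, 3]]

For real matrices with standard dot products, the defining identity <Ax, y> = <x, A^* y> gives (Ax)^T y = x^T (A^*) y, i.e. x^T A^T y = x^T (A^*) y. Since this holds for all x, y, we must have A^* = A^T. Therefore
A^* =
[[0, 2, 3],
 [0, -1, 0],
 [1, 3, 3]].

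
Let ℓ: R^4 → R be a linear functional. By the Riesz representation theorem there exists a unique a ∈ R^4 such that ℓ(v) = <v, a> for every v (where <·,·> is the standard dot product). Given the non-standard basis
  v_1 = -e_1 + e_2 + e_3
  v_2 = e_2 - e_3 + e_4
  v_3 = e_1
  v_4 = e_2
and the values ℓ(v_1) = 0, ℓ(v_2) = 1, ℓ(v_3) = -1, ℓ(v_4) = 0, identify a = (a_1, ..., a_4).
a = (-1, 0, -1, 0)

Write a = (a_1, ..., a_4) in the standard basis. For each basis vector v_i, ℓ(v_i) = <v_i, a> is a linear equation in the a_j's. Collect the n equations into a matrix system V a = ℓ, where row i of V is v_i (expressed in the standard basis). Since V is invertible (lower-triangular with 1s on the diagonal, up to permutation), solve by back-substitution:
  V =
[[-1, 1, 1, 0],
 [0, 1, -1, 1],
 [1, 0, 0, 0],
 [0, 1, 0, 0]]
  V a = (0, 1, -1, 0)
Solving gives a = (-1, 0, -1, 0).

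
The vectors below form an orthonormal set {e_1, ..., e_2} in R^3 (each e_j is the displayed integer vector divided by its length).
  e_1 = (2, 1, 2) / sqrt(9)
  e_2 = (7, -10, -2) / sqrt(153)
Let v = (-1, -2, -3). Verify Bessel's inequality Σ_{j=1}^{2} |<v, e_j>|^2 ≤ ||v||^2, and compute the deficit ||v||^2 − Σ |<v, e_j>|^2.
Σ |<v, e_j>|^2 = 229/17; ||v||^2 = 14; deficit = 9/17

Write each e_j = u_j / sqrt(<u_j, u_j>) where u_j is the displayed integer vector. Then <v, e_j> = <v, u_j> / sqrt(<u_j, u_j>), so |<v, e_j>|^2 = <v, u_j>^2 / <u_j, u_j>.
Coefficients: <v, e_1> = -10/sqrt(9), <v, e_2> = 19/sqrt(153).
Square and sum: Σ |<v, e_j>|^2 = 229/17.
Compute ||v||^2 = v·v = 14.
Deficit = 14 − 229/17 = 9/17 ≥ 0, confirming Bessel's inequality. (The deficit equals ||v − Σ <v,e_j> e_j||^2, the squared distance from v to span{e_j}.)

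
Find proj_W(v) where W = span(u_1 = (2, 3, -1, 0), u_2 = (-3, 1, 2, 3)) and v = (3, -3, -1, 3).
proj_W(v) = (98/297, -293/297, -89/297, -80/99)

Set up U = [u_1 | ... | u_2] ∈ R^(4×2). The projector onto W = col(U) is P = U (U^T U)^(-1) U^T.
Compute U^T U =
  [14, -5]
  [-5, 23],
and U^T v = (-2, -5).
Solve U^T U · c = U^T v for the coefficients: c = (-71/297, -80/297). The projection is proj_W(v) = U c.
Check: (v - proj_W(v)) · u_1 = 0  (should be 0).
Check: (v - proj_W(v)) · u_2 = 0  (should be 0).
Result: proj_W(v) = (98/297, -293/297, -89/297, -80/99).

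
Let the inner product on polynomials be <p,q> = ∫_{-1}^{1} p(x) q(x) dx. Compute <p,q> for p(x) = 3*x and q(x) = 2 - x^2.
<p,q> = 0

Expand the product: p(x)·q(x) = -3*x^3 + 6*x.
∫_{-1}^{1} of each monomial x^k gives [2/(k+1) if k even, 0 if k odd]. Integrating term-by-term (or equivalently evaluating the antiderivative F(x) = -3*x^4/4 + 3*x^2 at the endpoints):
  F(1) − F(−1) = 9/4 − (9/4) = 0.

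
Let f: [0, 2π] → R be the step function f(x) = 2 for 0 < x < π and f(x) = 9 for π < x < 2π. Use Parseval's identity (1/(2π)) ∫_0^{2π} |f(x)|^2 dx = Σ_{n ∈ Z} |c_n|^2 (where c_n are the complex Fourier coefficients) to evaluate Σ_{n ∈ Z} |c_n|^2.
Σ |c_n|^2 = 85/2

Parseval equates the L^2 energy of f (normalised by 1/(2π)) with the ℓ^2 sum of its Fourier coefficients: (1/(2π)) ∫_0^{2π} |f|^2 = Σ |c_n|^2.
Compute the left side: (1/(2π)) [∫_0^π 2^2 dx + ∫_π^{2π} 9^2 dx] = (1/(2π)) · (4π + 81π) = (4 + 81)/2 = 85/2.
So Σ_{n ∈ Z} |c_n|^2 = 85/2.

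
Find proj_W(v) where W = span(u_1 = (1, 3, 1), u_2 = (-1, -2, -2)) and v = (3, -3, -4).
proj_W(v) = (-11/9, -35/18, -53/18)

Set up U = [u_1 | ... | u_2] ∈ R^(3×2). The projector onto W = col(U) is P = U (U^T U)^(-1) U^T.
Compute U^T U =
  [11, -9]
  [-9, 9],
and U^T v = (-10, 11).
Solve U^T U · c = U^T v for the coefficients: c = (1/2, 31/18). The projection is proj_W(v) = U c.
Check: (v - proj_W(v)) · u_1 = 0  (should be 0).
Check: (v - proj_W(v)) · u_2 = 0  (should be 0).
Result: proj_W(v) = (-11/9, -35/18, -53/18).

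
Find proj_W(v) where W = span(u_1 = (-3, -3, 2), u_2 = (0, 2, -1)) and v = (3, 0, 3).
proj_W(v) = (117/46, -63/46, 6/23)

Set up U = [u_1 | ... | u_2] ∈ R^(3×2). The projector onto W = col(U) is P = U (U^T U)^(-1) U^T.
Compute U^T U =
  [22, -8]
  [-8, 5],
and U^T v = (-3, -3).
Solve U^T U · c = U^T v for the coefficients: c = (-39/46, -45/23). The projection is proj_W(v) = U c.
Check: (v - proj_W(v)) · u_1 = 0  (should be 0).
Check: (v - proj_W(v)) · u_2 = 0  (should be 0).
Result: proj_W(v) = (117/46, -63/46, 6/23).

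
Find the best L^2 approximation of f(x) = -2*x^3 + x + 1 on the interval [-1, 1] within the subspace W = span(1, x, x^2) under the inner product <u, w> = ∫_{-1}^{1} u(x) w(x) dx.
g(x) = 1 - x/5

The best approximation g ∈ W is the orthogonal projection of f onto W. Writing g = a_0 + a_1 x + a_2 x^2, the coefficients solve the normal equations G · a = b where
  G_{ij} = <φ_i, φ_j> and b_i = <f, φ_i>, with φ_0 = 1, φ_1 = x, φ_2 = x^2.
G =
  [2, 0, 2/3]
  [0, 2/3, 0]
  [2/3, 0, 2/5],
b = (2, -2/15, 2/3).
Solving gives a_0 = 1, a_1 = -1/5, a_2 = 0, so
  g(x) = 1 - x/5.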